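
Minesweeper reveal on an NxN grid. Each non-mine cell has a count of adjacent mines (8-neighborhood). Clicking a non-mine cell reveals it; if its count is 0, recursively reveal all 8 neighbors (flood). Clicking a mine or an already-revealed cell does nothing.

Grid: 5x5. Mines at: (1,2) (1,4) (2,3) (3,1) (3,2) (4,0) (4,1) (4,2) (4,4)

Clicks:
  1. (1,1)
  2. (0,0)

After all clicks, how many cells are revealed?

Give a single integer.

Click 1 (1,1) count=1: revealed 1 new [(1,1)] -> total=1
Click 2 (0,0) count=0: revealed 5 new [(0,0) (0,1) (1,0) (2,0) (2,1)] -> total=6

Answer: 6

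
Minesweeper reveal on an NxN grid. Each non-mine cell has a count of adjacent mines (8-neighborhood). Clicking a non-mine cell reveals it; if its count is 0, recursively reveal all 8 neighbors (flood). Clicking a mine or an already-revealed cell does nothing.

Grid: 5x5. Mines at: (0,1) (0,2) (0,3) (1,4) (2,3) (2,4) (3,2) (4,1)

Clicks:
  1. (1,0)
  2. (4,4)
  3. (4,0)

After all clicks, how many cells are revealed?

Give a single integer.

Click 1 (1,0) count=1: revealed 1 new [(1,0)] -> total=1
Click 2 (4,4) count=0: revealed 4 new [(3,3) (3,4) (4,3) (4,4)] -> total=5
Click 3 (4,0) count=1: revealed 1 new [(4,0)] -> total=6

Answer: 6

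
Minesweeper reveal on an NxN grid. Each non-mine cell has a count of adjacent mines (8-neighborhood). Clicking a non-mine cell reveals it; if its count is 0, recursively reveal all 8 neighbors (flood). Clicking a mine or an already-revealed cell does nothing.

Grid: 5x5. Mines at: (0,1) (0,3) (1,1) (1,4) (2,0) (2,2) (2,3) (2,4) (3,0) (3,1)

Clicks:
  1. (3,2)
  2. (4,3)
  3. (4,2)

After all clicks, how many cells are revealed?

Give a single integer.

Click 1 (3,2) count=3: revealed 1 new [(3,2)] -> total=1
Click 2 (4,3) count=0: revealed 5 new [(3,3) (3,4) (4,2) (4,3) (4,4)] -> total=6
Click 3 (4,2) count=1: revealed 0 new [(none)] -> total=6

Answer: 6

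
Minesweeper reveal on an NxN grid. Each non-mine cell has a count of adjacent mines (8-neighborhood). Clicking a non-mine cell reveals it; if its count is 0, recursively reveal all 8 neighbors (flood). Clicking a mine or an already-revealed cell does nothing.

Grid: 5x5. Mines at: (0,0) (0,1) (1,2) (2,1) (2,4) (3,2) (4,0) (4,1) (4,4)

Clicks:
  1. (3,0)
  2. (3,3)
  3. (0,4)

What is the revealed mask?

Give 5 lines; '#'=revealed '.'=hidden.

Answer: ...##
...##
.....
#..#.
.....

Derivation:
Click 1 (3,0) count=3: revealed 1 new [(3,0)] -> total=1
Click 2 (3,3) count=3: revealed 1 new [(3,3)] -> total=2
Click 3 (0,4) count=0: revealed 4 new [(0,3) (0,4) (1,3) (1,4)] -> total=6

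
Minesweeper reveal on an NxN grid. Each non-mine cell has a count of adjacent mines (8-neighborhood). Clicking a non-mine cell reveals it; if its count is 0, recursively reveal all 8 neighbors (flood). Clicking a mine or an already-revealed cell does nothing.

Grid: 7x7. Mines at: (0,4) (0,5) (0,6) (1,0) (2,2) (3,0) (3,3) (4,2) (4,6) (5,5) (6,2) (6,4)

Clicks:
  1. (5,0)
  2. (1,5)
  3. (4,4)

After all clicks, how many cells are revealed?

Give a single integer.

Click 1 (5,0) count=0: revealed 6 new [(4,0) (4,1) (5,0) (5,1) (6,0) (6,1)] -> total=6
Click 2 (1,5) count=3: revealed 1 new [(1,5)] -> total=7
Click 3 (4,4) count=2: revealed 1 new [(4,4)] -> total=8

Answer: 8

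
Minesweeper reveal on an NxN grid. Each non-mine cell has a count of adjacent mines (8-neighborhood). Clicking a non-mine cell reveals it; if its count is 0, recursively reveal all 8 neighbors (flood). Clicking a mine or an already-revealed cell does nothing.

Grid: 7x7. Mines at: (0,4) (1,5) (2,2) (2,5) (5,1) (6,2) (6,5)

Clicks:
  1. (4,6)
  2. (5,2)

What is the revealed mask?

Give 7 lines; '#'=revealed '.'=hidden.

Answer: .......
.......
.......
..#####
..#####
..#####
.......

Derivation:
Click 1 (4,6) count=0: revealed 15 new [(3,2) (3,3) (3,4) (3,5) (3,6) (4,2) (4,3) (4,4) (4,5) (4,6) (5,2) (5,3) (5,4) (5,5) (5,6)] -> total=15
Click 2 (5,2) count=2: revealed 0 new [(none)] -> total=15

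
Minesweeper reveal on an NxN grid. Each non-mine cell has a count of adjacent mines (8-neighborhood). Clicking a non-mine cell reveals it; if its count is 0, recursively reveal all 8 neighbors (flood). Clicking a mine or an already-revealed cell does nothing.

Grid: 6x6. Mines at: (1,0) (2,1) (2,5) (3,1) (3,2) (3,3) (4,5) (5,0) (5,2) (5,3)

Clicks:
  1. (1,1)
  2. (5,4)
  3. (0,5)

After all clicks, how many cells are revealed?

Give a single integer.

Click 1 (1,1) count=2: revealed 1 new [(1,1)] -> total=1
Click 2 (5,4) count=2: revealed 1 new [(5,4)] -> total=2
Click 3 (0,5) count=0: revealed 12 new [(0,1) (0,2) (0,3) (0,4) (0,5) (1,2) (1,3) (1,4) (1,5) (2,2) (2,3) (2,4)] -> total=14

Answer: 14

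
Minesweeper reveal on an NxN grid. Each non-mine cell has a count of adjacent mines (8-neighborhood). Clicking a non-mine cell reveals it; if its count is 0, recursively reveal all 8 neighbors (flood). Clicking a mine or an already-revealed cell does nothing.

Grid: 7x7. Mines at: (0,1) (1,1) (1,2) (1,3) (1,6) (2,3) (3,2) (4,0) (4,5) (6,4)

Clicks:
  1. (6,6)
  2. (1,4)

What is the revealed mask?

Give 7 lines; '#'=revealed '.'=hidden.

Click 1 (6,6) count=0: revealed 4 new [(5,5) (5,6) (6,5) (6,6)] -> total=4
Click 2 (1,4) count=2: revealed 1 new [(1,4)] -> total=5

Answer: .......
....#..
.......
.......
.......
.....##
.....##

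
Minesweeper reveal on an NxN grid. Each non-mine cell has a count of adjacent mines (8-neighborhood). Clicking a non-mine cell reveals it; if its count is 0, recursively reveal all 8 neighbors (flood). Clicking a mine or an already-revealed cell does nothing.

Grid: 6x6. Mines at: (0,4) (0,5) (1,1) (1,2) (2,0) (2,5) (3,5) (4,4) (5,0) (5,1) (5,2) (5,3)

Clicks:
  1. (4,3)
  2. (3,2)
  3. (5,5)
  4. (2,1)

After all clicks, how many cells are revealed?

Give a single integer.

Click 1 (4,3) count=3: revealed 1 new [(4,3)] -> total=1
Click 2 (3,2) count=0: revealed 8 new [(2,1) (2,2) (2,3) (3,1) (3,2) (3,3) (4,1) (4,2)] -> total=9
Click 3 (5,5) count=1: revealed 1 new [(5,5)] -> total=10
Click 4 (2,1) count=3: revealed 0 new [(none)] -> total=10

Answer: 10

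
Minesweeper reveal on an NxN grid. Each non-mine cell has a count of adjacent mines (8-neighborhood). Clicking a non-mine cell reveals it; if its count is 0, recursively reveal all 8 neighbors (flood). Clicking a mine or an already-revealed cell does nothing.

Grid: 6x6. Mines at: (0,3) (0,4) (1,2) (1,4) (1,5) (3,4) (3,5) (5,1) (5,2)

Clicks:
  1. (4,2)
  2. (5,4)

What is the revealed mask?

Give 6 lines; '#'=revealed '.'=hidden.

Click 1 (4,2) count=2: revealed 1 new [(4,2)] -> total=1
Click 2 (5,4) count=0: revealed 6 new [(4,3) (4,4) (4,5) (5,3) (5,4) (5,5)] -> total=7

Answer: ......
......
......
......
..####
...###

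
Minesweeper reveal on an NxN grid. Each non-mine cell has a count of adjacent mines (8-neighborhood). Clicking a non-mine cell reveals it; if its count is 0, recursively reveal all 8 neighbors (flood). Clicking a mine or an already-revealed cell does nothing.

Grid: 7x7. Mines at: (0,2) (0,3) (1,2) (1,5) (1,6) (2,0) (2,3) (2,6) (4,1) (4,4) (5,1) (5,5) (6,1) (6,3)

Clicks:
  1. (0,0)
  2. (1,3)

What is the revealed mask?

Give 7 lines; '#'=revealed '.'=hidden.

Click 1 (0,0) count=0: revealed 4 new [(0,0) (0,1) (1,0) (1,1)] -> total=4
Click 2 (1,3) count=4: revealed 1 new [(1,3)] -> total=5

Answer: ##.....
##.#...
.......
.......
.......
.......
.......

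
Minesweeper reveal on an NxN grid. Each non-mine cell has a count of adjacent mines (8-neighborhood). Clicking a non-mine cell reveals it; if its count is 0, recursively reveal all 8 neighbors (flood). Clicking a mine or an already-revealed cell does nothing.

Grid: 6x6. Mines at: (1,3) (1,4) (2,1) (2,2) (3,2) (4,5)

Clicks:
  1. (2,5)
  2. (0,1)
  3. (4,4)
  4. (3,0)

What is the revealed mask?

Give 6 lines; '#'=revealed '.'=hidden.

Answer: ###...
###...
.....#
#.....
....#.
......

Derivation:
Click 1 (2,5) count=1: revealed 1 new [(2,5)] -> total=1
Click 2 (0,1) count=0: revealed 6 new [(0,0) (0,1) (0,2) (1,0) (1,1) (1,2)] -> total=7
Click 3 (4,4) count=1: revealed 1 new [(4,4)] -> total=8
Click 4 (3,0) count=1: revealed 1 new [(3,0)] -> total=9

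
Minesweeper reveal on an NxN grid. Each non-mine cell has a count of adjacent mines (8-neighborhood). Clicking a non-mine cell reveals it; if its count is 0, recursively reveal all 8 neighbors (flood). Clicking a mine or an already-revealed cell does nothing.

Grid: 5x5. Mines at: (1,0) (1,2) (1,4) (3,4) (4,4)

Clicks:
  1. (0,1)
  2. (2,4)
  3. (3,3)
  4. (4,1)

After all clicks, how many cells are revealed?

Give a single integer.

Click 1 (0,1) count=2: revealed 1 new [(0,1)] -> total=1
Click 2 (2,4) count=2: revealed 1 new [(2,4)] -> total=2
Click 3 (3,3) count=2: revealed 1 new [(3,3)] -> total=3
Click 4 (4,1) count=0: revealed 11 new [(2,0) (2,1) (2,2) (2,3) (3,0) (3,1) (3,2) (4,0) (4,1) (4,2) (4,3)] -> total=14

Answer: 14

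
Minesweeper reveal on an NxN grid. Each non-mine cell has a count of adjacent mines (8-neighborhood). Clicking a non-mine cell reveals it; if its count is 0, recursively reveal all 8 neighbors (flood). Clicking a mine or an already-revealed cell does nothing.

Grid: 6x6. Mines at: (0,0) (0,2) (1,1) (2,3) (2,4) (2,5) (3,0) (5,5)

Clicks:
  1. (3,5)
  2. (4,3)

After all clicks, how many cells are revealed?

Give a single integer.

Click 1 (3,5) count=2: revealed 1 new [(3,5)] -> total=1
Click 2 (4,3) count=0: revealed 14 new [(3,1) (3,2) (3,3) (3,4) (4,0) (4,1) (4,2) (4,3) (4,4) (5,0) (5,1) (5,2) (5,3) (5,4)] -> total=15

Answer: 15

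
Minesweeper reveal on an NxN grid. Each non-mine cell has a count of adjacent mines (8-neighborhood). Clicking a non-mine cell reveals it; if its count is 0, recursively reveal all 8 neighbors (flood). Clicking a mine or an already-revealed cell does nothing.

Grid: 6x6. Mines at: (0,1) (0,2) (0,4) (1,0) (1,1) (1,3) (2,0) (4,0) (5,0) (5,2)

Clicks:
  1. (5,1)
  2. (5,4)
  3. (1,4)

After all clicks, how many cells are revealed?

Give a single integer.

Answer: 21

Derivation:
Click 1 (5,1) count=3: revealed 1 new [(5,1)] -> total=1
Click 2 (5,4) count=0: revealed 20 new [(1,4) (1,5) (2,1) (2,2) (2,3) (2,4) (2,5) (3,1) (3,2) (3,3) (3,4) (3,5) (4,1) (4,2) (4,3) (4,4) (4,5) (5,3) (5,4) (5,5)] -> total=21
Click 3 (1,4) count=2: revealed 0 new [(none)] -> total=21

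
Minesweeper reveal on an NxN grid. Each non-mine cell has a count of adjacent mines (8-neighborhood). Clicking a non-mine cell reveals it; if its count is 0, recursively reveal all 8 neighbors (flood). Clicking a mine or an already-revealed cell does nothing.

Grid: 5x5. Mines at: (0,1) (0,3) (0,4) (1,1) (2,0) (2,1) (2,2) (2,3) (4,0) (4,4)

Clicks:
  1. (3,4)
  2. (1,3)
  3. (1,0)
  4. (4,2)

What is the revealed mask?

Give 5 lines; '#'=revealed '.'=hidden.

Click 1 (3,4) count=2: revealed 1 new [(3,4)] -> total=1
Click 2 (1,3) count=4: revealed 1 new [(1,3)] -> total=2
Click 3 (1,0) count=4: revealed 1 new [(1,0)] -> total=3
Click 4 (4,2) count=0: revealed 6 new [(3,1) (3,2) (3,3) (4,1) (4,2) (4,3)] -> total=9

Answer: .....
#..#.
.....
.####
.###.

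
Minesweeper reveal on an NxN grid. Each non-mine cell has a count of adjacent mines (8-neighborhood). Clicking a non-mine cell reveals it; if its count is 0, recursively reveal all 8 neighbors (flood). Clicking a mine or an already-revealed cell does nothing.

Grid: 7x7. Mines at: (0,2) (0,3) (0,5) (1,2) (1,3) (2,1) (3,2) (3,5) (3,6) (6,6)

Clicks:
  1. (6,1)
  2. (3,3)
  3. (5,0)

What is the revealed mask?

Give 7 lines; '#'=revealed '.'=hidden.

Answer: .......
.......
.......
##.#...
######.
######.
######.

Derivation:
Click 1 (6,1) count=0: revealed 20 new [(3,0) (3,1) (4,0) (4,1) (4,2) (4,3) (4,4) (4,5) (5,0) (5,1) (5,2) (5,3) (5,4) (5,5) (6,0) (6,1) (6,2) (6,3) (6,4) (6,5)] -> total=20
Click 2 (3,3) count=1: revealed 1 new [(3,3)] -> total=21
Click 3 (5,0) count=0: revealed 0 new [(none)] -> total=21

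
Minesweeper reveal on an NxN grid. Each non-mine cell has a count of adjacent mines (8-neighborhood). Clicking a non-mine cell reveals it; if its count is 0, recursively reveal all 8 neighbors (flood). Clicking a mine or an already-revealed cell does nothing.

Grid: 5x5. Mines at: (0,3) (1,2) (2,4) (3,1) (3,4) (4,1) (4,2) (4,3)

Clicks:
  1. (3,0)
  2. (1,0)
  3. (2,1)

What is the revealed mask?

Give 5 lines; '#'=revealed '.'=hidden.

Answer: ##...
##...
##...
#....
.....

Derivation:
Click 1 (3,0) count=2: revealed 1 new [(3,0)] -> total=1
Click 2 (1,0) count=0: revealed 6 new [(0,0) (0,1) (1,0) (1,1) (2,0) (2,1)] -> total=7
Click 3 (2,1) count=2: revealed 0 new [(none)] -> total=7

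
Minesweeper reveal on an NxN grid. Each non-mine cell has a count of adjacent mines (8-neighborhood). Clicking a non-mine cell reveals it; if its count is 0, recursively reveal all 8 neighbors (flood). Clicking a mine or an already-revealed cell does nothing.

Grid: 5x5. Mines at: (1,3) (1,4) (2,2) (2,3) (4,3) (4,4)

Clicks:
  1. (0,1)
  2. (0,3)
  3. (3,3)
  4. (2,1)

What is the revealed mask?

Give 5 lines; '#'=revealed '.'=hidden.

Click 1 (0,1) count=0: revealed 14 new [(0,0) (0,1) (0,2) (1,0) (1,1) (1,2) (2,0) (2,1) (3,0) (3,1) (3,2) (4,0) (4,1) (4,2)] -> total=14
Click 2 (0,3) count=2: revealed 1 new [(0,3)] -> total=15
Click 3 (3,3) count=4: revealed 1 new [(3,3)] -> total=16
Click 4 (2,1) count=1: revealed 0 new [(none)] -> total=16

Answer: ####.
###..
##...
####.
###..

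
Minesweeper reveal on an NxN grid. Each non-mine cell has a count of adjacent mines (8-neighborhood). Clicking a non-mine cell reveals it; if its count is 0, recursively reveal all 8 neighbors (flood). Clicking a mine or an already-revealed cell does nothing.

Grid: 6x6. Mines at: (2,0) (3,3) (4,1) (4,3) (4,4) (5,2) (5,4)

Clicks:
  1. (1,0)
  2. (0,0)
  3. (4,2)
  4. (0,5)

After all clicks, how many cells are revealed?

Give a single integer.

Answer: 20

Derivation:
Click 1 (1,0) count=1: revealed 1 new [(1,0)] -> total=1
Click 2 (0,0) count=0: revealed 18 new [(0,0) (0,1) (0,2) (0,3) (0,4) (0,5) (1,1) (1,2) (1,3) (1,4) (1,5) (2,1) (2,2) (2,3) (2,4) (2,5) (3,4) (3,5)] -> total=19
Click 3 (4,2) count=4: revealed 1 new [(4,2)] -> total=20
Click 4 (0,5) count=0: revealed 0 new [(none)] -> total=20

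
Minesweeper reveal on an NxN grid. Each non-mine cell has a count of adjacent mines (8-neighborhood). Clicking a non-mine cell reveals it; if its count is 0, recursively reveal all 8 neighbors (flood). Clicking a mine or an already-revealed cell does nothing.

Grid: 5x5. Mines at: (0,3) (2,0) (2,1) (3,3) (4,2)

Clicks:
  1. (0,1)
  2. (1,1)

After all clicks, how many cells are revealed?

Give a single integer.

Answer: 6

Derivation:
Click 1 (0,1) count=0: revealed 6 new [(0,0) (0,1) (0,2) (1,0) (1,1) (1,2)] -> total=6
Click 2 (1,1) count=2: revealed 0 new [(none)] -> total=6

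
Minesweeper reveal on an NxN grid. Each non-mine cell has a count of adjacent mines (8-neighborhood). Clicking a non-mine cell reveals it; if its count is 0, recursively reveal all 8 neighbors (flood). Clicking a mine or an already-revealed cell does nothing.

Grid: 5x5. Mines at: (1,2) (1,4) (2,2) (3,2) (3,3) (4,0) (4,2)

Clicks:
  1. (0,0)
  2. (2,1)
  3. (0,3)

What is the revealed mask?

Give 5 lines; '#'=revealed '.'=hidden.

Click 1 (0,0) count=0: revealed 8 new [(0,0) (0,1) (1,0) (1,1) (2,0) (2,1) (3,0) (3,1)] -> total=8
Click 2 (2,1) count=3: revealed 0 new [(none)] -> total=8
Click 3 (0,3) count=2: revealed 1 new [(0,3)] -> total=9

Answer: ##.#.
##...
##...
##...
.....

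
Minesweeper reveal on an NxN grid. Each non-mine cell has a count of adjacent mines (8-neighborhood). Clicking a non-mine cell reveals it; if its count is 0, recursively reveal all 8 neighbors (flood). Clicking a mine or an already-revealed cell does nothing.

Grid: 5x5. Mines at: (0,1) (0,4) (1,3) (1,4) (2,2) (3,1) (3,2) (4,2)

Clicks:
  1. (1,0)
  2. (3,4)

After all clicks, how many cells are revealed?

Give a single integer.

Click 1 (1,0) count=1: revealed 1 new [(1,0)] -> total=1
Click 2 (3,4) count=0: revealed 6 new [(2,3) (2,4) (3,3) (3,4) (4,3) (4,4)] -> total=7

Answer: 7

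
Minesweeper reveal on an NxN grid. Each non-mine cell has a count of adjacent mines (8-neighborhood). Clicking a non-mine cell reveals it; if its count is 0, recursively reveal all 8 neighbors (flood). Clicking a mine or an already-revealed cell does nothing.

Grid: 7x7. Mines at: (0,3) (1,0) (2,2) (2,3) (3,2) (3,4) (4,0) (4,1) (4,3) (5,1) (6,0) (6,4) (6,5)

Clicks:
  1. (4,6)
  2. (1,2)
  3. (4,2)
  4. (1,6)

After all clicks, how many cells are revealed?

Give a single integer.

Answer: 17

Derivation:
Click 1 (4,6) count=0: revealed 15 new [(0,4) (0,5) (0,6) (1,4) (1,5) (1,6) (2,4) (2,5) (2,6) (3,5) (3,6) (4,5) (4,6) (5,5) (5,6)] -> total=15
Click 2 (1,2) count=3: revealed 1 new [(1,2)] -> total=16
Click 3 (4,2) count=4: revealed 1 new [(4,2)] -> total=17
Click 4 (1,6) count=0: revealed 0 new [(none)] -> total=17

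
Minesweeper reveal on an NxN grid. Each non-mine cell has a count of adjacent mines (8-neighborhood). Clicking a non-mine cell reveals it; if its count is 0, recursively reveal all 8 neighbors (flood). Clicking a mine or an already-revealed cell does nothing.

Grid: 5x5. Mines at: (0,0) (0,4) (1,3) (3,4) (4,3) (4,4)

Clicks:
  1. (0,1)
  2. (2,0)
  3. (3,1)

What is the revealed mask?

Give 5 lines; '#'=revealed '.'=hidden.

Answer: .#...
###..
###..
###..
###..

Derivation:
Click 1 (0,1) count=1: revealed 1 new [(0,1)] -> total=1
Click 2 (2,0) count=0: revealed 12 new [(1,0) (1,1) (1,2) (2,0) (2,1) (2,2) (3,0) (3,1) (3,2) (4,0) (4,1) (4,2)] -> total=13
Click 3 (3,1) count=0: revealed 0 new [(none)] -> total=13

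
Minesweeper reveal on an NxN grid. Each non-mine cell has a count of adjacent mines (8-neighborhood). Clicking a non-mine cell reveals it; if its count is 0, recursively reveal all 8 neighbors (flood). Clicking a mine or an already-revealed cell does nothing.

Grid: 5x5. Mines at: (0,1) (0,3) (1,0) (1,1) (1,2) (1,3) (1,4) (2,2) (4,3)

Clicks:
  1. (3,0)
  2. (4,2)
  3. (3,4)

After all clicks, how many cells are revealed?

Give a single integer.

Click 1 (3,0) count=0: revealed 8 new [(2,0) (2,1) (3,0) (3,1) (3,2) (4,0) (4,1) (4,2)] -> total=8
Click 2 (4,2) count=1: revealed 0 new [(none)] -> total=8
Click 3 (3,4) count=1: revealed 1 new [(3,4)] -> total=9

Answer: 9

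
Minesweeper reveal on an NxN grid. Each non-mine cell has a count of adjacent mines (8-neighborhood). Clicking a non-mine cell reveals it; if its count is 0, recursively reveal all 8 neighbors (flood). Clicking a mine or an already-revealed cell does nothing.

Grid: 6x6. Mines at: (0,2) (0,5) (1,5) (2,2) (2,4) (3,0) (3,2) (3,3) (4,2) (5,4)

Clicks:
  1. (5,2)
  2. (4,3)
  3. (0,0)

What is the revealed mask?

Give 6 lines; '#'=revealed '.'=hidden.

Answer: ##....
##....
##....
......
...#..
..#...

Derivation:
Click 1 (5,2) count=1: revealed 1 new [(5,2)] -> total=1
Click 2 (4,3) count=4: revealed 1 new [(4,3)] -> total=2
Click 3 (0,0) count=0: revealed 6 new [(0,0) (0,1) (1,0) (1,1) (2,0) (2,1)] -> total=8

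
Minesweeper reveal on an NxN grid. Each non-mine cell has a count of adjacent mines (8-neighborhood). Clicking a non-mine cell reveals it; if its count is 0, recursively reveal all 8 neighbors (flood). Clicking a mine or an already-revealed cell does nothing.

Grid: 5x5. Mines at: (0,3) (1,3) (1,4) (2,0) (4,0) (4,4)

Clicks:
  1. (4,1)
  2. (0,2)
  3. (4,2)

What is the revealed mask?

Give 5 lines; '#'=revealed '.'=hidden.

Click 1 (4,1) count=1: revealed 1 new [(4,1)] -> total=1
Click 2 (0,2) count=2: revealed 1 new [(0,2)] -> total=2
Click 3 (4,2) count=0: revealed 8 new [(2,1) (2,2) (2,3) (3,1) (3,2) (3,3) (4,2) (4,3)] -> total=10

Answer: ..#..
.....
.###.
.###.
.###.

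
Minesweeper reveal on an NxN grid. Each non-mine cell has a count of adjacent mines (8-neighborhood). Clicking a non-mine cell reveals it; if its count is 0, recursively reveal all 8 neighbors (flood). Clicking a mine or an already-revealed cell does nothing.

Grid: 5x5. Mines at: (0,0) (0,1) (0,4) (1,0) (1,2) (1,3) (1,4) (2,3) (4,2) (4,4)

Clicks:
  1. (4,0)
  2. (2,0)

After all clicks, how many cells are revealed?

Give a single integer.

Click 1 (4,0) count=0: revealed 6 new [(2,0) (2,1) (3,0) (3,1) (4,0) (4,1)] -> total=6
Click 2 (2,0) count=1: revealed 0 new [(none)] -> total=6

Answer: 6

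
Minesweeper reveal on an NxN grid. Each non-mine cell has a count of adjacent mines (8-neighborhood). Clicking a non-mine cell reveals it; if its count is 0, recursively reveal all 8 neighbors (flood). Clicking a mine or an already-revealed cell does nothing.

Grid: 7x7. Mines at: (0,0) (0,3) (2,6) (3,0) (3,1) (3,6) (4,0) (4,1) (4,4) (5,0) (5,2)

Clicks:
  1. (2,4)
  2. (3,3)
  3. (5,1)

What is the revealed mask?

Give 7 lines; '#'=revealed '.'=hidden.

Answer: .......
..####.
..####.
..####.
.......
.#.....
.......

Derivation:
Click 1 (2,4) count=0: revealed 12 new [(1,2) (1,3) (1,4) (1,5) (2,2) (2,3) (2,4) (2,5) (3,2) (3,3) (3,4) (3,5)] -> total=12
Click 2 (3,3) count=1: revealed 0 new [(none)] -> total=12
Click 3 (5,1) count=4: revealed 1 new [(5,1)] -> total=13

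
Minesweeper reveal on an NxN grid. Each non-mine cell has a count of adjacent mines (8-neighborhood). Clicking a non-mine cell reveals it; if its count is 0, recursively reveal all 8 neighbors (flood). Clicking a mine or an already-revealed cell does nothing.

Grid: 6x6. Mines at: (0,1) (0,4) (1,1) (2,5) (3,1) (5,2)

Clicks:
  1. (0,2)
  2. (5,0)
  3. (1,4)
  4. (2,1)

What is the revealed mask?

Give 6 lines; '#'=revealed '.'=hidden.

Answer: ..#...
....#.
.#....
......
##....
##....

Derivation:
Click 1 (0,2) count=2: revealed 1 new [(0,2)] -> total=1
Click 2 (5,0) count=0: revealed 4 new [(4,0) (4,1) (5,0) (5,1)] -> total=5
Click 3 (1,4) count=2: revealed 1 new [(1,4)] -> total=6
Click 4 (2,1) count=2: revealed 1 new [(2,1)] -> total=7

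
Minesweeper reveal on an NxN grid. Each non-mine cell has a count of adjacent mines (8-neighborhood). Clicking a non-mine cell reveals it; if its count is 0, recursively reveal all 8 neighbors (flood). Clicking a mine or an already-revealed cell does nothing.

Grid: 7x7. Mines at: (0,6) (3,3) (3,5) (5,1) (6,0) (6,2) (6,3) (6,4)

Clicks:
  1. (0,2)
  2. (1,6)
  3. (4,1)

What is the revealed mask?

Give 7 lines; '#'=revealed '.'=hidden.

Click 1 (0,2) count=0: revealed 24 new [(0,0) (0,1) (0,2) (0,3) (0,4) (0,5) (1,0) (1,1) (1,2) (1,3) (1,4) (1,5) (2,0) (2,1) (2,2) (2,3) (2,4) (2,5) (3,0) (3,1) (3,2) (4,0) (4,1) (4,2)] -> total=24
Click 2 (1,6) count=1: revealed 1 new [(1,6)] -> total=25
Click 3 (4,1) count=1: revealed 0 new [(none)] -> total=25

Answer: ######.
#######
######.
###....
###....
.......
.......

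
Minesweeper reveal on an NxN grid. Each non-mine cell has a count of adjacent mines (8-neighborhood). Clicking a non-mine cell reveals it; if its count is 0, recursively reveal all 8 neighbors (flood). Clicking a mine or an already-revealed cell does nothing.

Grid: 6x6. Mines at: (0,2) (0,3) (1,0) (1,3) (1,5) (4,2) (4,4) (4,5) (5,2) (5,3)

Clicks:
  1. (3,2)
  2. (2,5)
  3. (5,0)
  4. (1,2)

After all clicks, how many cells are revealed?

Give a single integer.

Answer: 11

Derivation:
Click 1 (3,2) count=1: revealed 1 new [(3,2)] -> total=1
Click 2 (2,5) count=1: revealed 1 new [(2,5)] -> total=2
Click 3 (5,0) count=0: revealed 8 new [(2,0) (2,1) (3,0) (3,1) (4,0) (4,1) (5,0) (5,1)] -> total=10
Click 4 (1,2) count=3: revealed 1 new [(1,2)] -> total=11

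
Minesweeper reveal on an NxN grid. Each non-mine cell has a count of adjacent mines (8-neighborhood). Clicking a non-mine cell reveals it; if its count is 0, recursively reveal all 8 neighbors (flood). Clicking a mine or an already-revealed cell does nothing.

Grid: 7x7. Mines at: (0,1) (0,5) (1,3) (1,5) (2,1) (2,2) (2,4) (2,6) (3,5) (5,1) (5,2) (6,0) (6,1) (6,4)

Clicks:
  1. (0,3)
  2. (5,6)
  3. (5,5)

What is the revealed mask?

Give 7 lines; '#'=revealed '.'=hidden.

Answer: ...#...
.......
.......
.......
.....##
.....##
.....##

Derivation:
Click 1 (0,3) count=1: revealed 1 new [(0,3)] -> total=1
Click 2 (5,6) count=0: revealed 6 new [(4,5) (4,6) (5,5) (5,6) (6,5) (6,6)] -> total=7
Click 3 (5,5) count=1: revealed 0 new [(none)] -> total=7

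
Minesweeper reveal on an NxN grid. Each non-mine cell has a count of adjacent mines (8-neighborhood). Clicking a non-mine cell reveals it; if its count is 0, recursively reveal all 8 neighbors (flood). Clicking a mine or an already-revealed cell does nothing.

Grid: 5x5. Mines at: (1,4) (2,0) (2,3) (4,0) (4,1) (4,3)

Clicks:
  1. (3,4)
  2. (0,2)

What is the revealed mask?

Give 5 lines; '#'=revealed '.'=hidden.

Click 1 (3,4) count=2: revealed 1 new [(3,4)] -> total=1
Click 2 (0,2) count=0: revealed 8 new [(0,0) (0,1) (0,2) (0,3) (1,0) (1,1) (1,2) (1,3)] -> total=9

Answer: ####.
####.
.....
....#
.....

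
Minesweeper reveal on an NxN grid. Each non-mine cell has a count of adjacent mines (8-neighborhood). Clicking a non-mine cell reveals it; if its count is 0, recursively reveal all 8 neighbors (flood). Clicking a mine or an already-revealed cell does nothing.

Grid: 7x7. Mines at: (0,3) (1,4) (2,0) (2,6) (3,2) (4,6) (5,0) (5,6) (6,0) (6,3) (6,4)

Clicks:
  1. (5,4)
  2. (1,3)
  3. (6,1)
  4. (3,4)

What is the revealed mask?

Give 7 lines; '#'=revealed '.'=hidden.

Answer: .......
...#...
...###.
...###.
...###.
...###.
.#.....

Derivation:
Click 1 (5,4) count=2: revealed 1 new [(5,4)] -> total=1
Click 2 (1,3) count=2: revealed 1 new [(1,3)] -> total=2
Click 3 (6,1) count=2: revealed 1 new [(6,1)] -> total=3
Click 4 (3,4) count=0: revealed 11 new [(2,3) (2,4) (2,5) (3,3) (3,4) (3,5) (4,3) (4,4) (4,5) (5,3) (5,5)] -> total=14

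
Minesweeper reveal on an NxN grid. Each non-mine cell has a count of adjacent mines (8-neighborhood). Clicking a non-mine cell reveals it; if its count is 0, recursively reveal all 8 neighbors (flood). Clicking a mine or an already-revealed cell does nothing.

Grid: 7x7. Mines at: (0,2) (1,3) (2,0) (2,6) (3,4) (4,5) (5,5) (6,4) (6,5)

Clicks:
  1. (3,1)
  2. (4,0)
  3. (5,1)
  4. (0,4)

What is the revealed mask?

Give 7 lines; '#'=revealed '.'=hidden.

Answer: ....#..
.......
.###...
####...
####...
####...
####...

Derivation:
Click 1 (3,1) count=1: revealed 1 new [(3,1)] -> total=1
Click 2 (4,0) count=0: revealed 18 new [(2,1) (2,2) (2,3) (3,0) (3,2) (3,3) (4,0) (4,1) (4,2) (4,3) (5,0) (5,1) (5,2) (5,3) (6,0) (6,1) (6,2) (6,3)] -> total=19
Click 3 (5,1) count=0: revealed 0 new [(none)] -> total=19
Click 4 (0,4) count=1: revealed 1 new [(0,4)] -> total=20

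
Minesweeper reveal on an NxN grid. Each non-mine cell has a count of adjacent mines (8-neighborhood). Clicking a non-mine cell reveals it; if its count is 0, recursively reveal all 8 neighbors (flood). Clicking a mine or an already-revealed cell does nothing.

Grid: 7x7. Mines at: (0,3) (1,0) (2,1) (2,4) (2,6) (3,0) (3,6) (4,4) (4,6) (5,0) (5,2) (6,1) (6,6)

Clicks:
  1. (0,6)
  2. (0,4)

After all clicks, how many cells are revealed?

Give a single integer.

Click 1 (0,6) count=0: revealed 6 new [(0,4) (0,5) (0,6) (1,4) (1,5) (1,6)] -> total=6
Click 2 (0,4) count=1: revealed 0 new [(none)] -> total=6

Answer: 6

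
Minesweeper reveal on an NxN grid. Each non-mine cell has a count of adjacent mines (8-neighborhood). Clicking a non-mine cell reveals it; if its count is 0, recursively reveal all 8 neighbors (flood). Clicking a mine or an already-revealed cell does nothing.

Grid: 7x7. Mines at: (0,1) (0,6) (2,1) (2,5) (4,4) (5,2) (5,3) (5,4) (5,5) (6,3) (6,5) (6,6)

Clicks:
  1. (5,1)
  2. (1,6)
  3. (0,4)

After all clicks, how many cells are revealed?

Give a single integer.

Click 1 (5,1) count=1: revealed 1 new [(5,1)] -> total=1
Click 2 (1,6) count=2: revealed 1 new [(1,6)] -> total=2
Click 3 (0,4) count=0: revealed 14 new [(0,2) (0,3) (0,4) (0,5) (1,2) (1,3) (1,4) (1,5) (2,2) (2,3) (2,4) (3,2) (3,3) (3,4)] -> total=16

Answer: 16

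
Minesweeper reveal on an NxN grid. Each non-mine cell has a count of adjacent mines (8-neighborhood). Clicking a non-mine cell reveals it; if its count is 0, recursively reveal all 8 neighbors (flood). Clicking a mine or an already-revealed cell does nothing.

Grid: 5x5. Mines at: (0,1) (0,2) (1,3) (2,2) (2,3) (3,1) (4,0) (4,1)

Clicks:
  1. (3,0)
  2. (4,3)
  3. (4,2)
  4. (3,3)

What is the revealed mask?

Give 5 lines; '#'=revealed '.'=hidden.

Click 1 (3,0) count=3: revealed 1 new [(3,0)] -> total=1
Click 2 (4,3) count=0: revealed 6 new [(3,2) (3,3) (3,4) (4,2) (4,3) (4,4)] -> total=7
Click 3 (4,2) count=2: revealed 0 new [(none)] -> total=7
Click 4 (3,3) count=2: revealed 0 new [(none)] -> total=7

Answer: .....
.....
.....
#.###
..###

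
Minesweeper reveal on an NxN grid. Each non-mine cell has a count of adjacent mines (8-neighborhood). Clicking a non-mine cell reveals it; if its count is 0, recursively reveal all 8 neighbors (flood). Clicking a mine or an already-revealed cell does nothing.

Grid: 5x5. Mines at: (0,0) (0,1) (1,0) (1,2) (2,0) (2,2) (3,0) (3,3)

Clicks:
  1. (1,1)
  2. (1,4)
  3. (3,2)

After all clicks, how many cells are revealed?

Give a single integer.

Click 1 (1,1) count=6: revealed 1 new [(1,1)] -> total=1
Click 2 (1,4) count=0: revealed 6 new [(0,3) (0,4) (1,3) (1,4) (2,3) (2,4)] -> total=7
Click 3 (3,2) count=2: revealed 1 new [(3,2)] -> total=8

Answer: 8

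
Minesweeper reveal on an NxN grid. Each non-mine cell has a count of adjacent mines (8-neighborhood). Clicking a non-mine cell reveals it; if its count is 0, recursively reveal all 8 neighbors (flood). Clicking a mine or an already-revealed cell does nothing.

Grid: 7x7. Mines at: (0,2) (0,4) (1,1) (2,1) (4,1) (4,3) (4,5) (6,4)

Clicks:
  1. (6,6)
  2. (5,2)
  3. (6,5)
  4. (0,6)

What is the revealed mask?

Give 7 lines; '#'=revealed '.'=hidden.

Answer: .....##
..#####
..#####
..#####
.......
..#..##
.....##

Derivation:
Click 1 (6,6) count=0: revealed 4 new [(5,5) (5,6) (6,5) (6,6)] -> total=4
Click 2 (5,2) count=2: revealed 1 new [(5,2)] -> total=5
Click 3 (6,5) count=1: revealed 0 new [(none)] -> total=5
Click 4 (0,6) count=0: revealed 17 new [(0,5) (0,6) (1,2) (1,3) (1,4) (1,5) (1,6) (2,2) (2,3) (2,4) (2,5) (2,6) (3,2) (3,3) (3,4) (3,5) (3,6)] -> total=22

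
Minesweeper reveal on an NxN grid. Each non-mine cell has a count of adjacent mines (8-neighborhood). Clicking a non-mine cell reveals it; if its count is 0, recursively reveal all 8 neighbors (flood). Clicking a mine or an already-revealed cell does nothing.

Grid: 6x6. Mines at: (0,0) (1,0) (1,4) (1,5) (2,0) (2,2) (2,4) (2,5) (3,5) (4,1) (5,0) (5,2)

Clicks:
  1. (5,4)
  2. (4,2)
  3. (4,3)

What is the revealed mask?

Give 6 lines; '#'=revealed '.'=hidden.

Click 1 (5,4) count=0: revealed 6 new [(4,3) (4,4) (4,5) (5,3) (5,4) (5,5)] -> total=6
Click 2 (4,2) count=2: revealed 1 new [(4,2)] -> total=7
Click 3 (4,3) count=1: revealed 0 new [(none)] -> total=7

Answer: ......
......
......
......
..####
...###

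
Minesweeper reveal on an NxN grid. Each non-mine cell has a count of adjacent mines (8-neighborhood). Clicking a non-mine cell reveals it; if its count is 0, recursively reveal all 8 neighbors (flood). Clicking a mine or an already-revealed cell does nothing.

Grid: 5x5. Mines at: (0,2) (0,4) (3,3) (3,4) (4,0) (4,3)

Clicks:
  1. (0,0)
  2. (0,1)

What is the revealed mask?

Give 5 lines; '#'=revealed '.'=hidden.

Click 1 (0,0) count=0: revealed 11 new [(0,0) (0,1) (1,0) (1,1) (1,2) (2,0) (2,1) (2,2) (3,0) (3,1) (3,2)] -> total=11
Click 2 (0,1) count=1: revealed 0 new [(none)] -> total=11

Answer: ##...
###..
###..
###..
.....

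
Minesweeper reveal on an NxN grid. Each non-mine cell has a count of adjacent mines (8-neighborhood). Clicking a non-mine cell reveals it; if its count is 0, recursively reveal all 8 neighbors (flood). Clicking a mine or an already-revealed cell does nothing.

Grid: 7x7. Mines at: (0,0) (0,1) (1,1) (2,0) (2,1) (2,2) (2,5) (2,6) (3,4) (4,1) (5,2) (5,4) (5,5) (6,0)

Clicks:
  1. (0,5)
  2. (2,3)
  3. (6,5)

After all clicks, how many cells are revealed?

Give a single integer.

Click 1 (0,5) count=0: revealed 10 new [(0,2) (0,3) (0,4) (0,5) (0,6) (1,2) (1,3) (1,4) (1,5) (1,6)] -> total=10
Click 2 (2,3) count=2: revealed 1 new [(2,3)] -> total=11
Click 3 (6,5) count=2: revealed 1 new [(6,5)] -> total=12

Answer: 12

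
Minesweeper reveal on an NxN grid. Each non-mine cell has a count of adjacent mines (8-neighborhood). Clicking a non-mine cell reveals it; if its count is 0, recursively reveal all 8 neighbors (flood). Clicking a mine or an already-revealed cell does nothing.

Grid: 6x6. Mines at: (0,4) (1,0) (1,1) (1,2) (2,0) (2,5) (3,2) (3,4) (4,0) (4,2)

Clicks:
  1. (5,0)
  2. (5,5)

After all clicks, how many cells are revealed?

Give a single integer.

Click 1 (5,0) count=1: revealed 1 new [(5,0)] -> total=1
Click 2 (5,5) count=0: revealed 6 new [(4,3) (4,4) (4,5) (5,3) (5,4) (5,5)] -> total=7

Answer: 7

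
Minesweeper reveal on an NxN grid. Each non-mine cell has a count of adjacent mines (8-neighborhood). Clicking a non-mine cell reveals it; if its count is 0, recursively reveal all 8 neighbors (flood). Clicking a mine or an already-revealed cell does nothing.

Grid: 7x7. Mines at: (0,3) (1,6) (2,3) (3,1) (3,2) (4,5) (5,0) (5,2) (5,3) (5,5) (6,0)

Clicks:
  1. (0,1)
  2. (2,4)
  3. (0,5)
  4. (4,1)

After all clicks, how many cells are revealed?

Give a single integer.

Click 1 (0,1) count=0: revealed 9 new [(0,0) (0,1) (0,2) (1,0) (1,1) (1,2) (2,0) (2,1) (2,2)] -> total=9
Click 2 (2,4) count=1: revealed 1 new [(2,4)] -> total=10
Click 3 (0,5) count=1: revealed 1 new [(0,5)] -> total=11
Click 4 (4,1) count=4: revealed 1 new [(4,1)] -> total=12

Answer: 12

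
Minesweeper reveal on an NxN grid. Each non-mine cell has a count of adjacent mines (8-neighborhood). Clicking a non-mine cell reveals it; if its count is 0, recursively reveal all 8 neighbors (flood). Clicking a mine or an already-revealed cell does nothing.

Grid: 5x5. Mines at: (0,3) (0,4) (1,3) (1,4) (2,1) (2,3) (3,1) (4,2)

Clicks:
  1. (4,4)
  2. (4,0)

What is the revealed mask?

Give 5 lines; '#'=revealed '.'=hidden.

Answer: .....
.....
.....
...##
#..##

Derivation:
Click 1 (4,4) count=0: revealed 4 new [(3,3) (3,4) (4,3) (4,4)] -> total=4
Click 2 (4,0) count=1: revealed 1 new [(4,0)] -> total=5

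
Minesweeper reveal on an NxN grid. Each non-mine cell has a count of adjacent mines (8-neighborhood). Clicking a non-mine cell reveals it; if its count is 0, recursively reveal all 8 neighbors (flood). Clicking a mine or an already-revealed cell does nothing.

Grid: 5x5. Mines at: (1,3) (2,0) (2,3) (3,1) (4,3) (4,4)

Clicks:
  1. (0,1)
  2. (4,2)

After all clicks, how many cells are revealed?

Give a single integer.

Click 1 (0,1) count=0: revealed 6 new [(0,0) (0,1) (0,2) (1,0) (1,1) (1,2)] -> total=6
Click 2 (4,2) count=2: revealed 1 new [(4,2)] -> total=7

Answer: 7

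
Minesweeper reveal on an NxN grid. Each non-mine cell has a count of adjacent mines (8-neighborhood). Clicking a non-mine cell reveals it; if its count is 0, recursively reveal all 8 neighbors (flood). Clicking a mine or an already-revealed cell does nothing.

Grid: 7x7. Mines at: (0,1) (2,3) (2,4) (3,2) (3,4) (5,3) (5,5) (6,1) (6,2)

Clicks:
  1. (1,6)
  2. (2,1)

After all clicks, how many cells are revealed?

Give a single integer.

Click 1 (1,6) count=0: revealed 16 new [(0,2) (0,3) (0,4) (0,5) (0,6) (1,2) (1,3) (1,4) (1,5) (1,6) (2,5) (2,6) (3,5) (3,6) (4,5) (4,6)] -> total=16
Click 2 (2,1) count=1: revealed 1 new [(2,1)] -> total=17

Answer: 17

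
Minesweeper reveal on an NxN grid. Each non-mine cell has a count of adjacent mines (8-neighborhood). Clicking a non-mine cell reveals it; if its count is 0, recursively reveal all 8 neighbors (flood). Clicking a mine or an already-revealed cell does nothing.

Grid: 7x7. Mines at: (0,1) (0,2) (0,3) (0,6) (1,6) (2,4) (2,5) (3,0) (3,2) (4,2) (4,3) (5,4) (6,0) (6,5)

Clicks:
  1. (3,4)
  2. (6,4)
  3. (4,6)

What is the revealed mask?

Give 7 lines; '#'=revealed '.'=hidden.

Answer: .......
.......
.......
....###
.....##
.....##
....#..

Derivation:
Click 1 (3,4) count=3: revealed 1 new [(3,4)] -> total=1
Click 2 (6,4) count=2: revealed 1 new [(6,4)] -> total=2
Click 3 (4,6) count=0: revealed 6 new [(3,5) (3,6) (4,5) (4,6) (5,5) (5,6)] -> total=8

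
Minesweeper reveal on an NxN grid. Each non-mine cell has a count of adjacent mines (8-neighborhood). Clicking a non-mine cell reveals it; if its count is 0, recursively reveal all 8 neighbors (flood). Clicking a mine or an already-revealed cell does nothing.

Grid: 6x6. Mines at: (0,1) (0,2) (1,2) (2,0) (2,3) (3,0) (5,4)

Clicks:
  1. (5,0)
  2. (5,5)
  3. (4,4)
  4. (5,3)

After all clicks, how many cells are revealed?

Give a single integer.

Click 1 (5,0) count=0: revealed 11 new [(3,1) (3,2) (3,3) (4,0) (4,1) (4,2) (4,3) (5,0) (5,1) (5,2) (5,3)] -> total=11
Click 2 (5,5) count=1: revealed 1 new [(5,5)] -> total=12
Click 3 (4,4) count=1: revealed 1 new [(4,4)] -> total=13
Click 4 (5,3) count=1: revealed 0 new [(none)] -> total=13

Answer: 13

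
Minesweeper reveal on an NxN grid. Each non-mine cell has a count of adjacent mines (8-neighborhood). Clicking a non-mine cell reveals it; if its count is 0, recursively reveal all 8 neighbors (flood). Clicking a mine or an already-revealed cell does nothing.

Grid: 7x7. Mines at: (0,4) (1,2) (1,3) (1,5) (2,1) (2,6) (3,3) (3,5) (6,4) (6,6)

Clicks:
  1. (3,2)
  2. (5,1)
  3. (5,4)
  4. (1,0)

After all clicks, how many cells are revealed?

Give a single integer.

Click 1 (3,2) count=2: revealed 1 new [(3,2)] -> total=1
Click 2 (5,1) count=0: revealed 14 new [(3,0) (3,1) (4,0) (4,1) (4,2) (4,3) (5,0) (5,1) (5,2) (5,3) (6,0) (6,1) (6,2) (6,3)] -> total=15
Click 3 (5,4) count=1: revealed 1 new [(5,4)] -> total=16
Click 4 (1,0) count=1: revealed 1 new [(1,0)] -> total=17

Answer: 17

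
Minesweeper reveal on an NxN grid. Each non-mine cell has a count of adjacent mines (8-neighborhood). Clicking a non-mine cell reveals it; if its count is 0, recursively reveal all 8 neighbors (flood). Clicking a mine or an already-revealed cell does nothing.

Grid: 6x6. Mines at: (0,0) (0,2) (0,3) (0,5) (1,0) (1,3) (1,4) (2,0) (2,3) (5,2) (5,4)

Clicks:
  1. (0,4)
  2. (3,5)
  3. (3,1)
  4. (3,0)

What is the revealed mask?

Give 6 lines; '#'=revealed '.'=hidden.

Click 1 (0,4) count=4: revealed 1 new [(0,4)] -> total=1
Click 2 (3,5) count=0: revealed 6 new [(2,4) (2,5) (3,4) (3,5) (4,4) (4,5)] -> total=7
Click 3 (3,1) count=1: revealed 1 new [(3,1)] -> total=8
Click 4 (3,0) count=1: revealed 1 new [(3,0)] -> total=9

Answer: ....#.
......
....##
##..##
....##
......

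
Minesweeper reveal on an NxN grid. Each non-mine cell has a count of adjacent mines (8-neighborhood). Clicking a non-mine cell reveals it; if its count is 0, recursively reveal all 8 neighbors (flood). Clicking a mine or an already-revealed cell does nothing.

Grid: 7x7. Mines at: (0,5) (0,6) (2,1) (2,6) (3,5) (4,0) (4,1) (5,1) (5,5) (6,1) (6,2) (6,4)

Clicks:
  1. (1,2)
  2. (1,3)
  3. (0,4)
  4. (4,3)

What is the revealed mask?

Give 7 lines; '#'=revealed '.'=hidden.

Answer: #####..
#####..
..###..
..###..
..###..
..###..
.......

Derivation:
Click 1 (1,2) count=1: revealed 1 new [(1,2)] -> total=1
Click 2 (1,3) count=0: revealed 21 new [(0,0) (0,1) (0,2) (0,3) (0,4) (1,0) (1,1) (1,3) (1,4) (2,2) (2,3) (2,4) (3,2) (3,3) (3,4) (4,2) (4,3) (4,4) (5,2) (5,3) (5,4)] -> total=22
Click 3 (0,4) count=1: revealed 0 new [(none)] -> total=22
Click 4 (4,3) count=0: revealed 0 new [(none)] -> total=22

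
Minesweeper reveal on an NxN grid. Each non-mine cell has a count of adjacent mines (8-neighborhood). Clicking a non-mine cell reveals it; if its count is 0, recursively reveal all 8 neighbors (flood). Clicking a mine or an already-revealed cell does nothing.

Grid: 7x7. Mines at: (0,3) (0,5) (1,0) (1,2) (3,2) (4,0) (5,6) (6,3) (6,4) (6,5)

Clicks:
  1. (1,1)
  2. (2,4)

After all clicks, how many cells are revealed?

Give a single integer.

Click 1 (1,1) count=2: revealed 1 new [(1,1)] -> total=1
Click 2 (2,4) count=0: revealed 19 new [(1,3) (1,4) (1,5) (1,6) (2,3) (2,4) (2,5) (2,6) (3,3) (3,4) (3,5) (3,6) (4,3) (4,4) (4,5) (4,6) (5,3) (5,4) (5,5)] -> total=20

Answer: 20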